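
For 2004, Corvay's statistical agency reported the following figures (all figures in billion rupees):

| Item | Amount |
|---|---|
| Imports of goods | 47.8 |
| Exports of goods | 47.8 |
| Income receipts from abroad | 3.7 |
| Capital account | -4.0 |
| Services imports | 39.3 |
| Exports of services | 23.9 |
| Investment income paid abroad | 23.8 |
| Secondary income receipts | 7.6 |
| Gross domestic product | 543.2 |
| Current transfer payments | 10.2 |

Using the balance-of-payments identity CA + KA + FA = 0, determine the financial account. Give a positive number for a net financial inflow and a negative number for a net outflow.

42.1

Goods balance = 47.8 - 47.8 = 0.0
Services balance = 23.9 - 39.3 = -15.4
Trade balance (goods + services) = 0.0 + (-15.4) = -15.4
Net primary income = 3.7 - 23.8 = -20.1
Net secondary income = 7.6 - 10.2 = -2.6
Current account = -15.4 + (-20.1) + (-2.6) = -38.1
Financial account = -(-38.1 + (-4.0)) = 42.1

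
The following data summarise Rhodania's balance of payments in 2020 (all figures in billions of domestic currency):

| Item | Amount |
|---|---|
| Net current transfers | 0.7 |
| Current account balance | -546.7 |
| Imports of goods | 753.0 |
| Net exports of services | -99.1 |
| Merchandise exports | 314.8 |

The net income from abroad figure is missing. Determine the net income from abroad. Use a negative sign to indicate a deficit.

-10.1

Current account = goods balance + services balance + net primary income + net secondary income
Sum of the known components = -536.6
Net income from abroad = CA - (known components) = -546.7 - (-536.6) = -10.1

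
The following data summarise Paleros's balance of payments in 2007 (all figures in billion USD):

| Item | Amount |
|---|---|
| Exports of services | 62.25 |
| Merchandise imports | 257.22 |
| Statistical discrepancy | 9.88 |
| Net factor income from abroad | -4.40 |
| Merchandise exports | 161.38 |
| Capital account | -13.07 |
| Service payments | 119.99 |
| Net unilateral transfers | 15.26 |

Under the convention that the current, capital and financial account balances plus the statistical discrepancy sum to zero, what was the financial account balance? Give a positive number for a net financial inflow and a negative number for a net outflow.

Goods balance = 161.38 - 257.22 = -95.84
Services balance = 62.25 - 119.99 = -57.74
Trade balance (goods + services) = -95.84 + (-57.74) = -153.58
Net primary income = -4.40
Net secondary income = 15.26
Current account = -153.58 + (-4.40) + 15.26 = -142.72
Financial account = -(-142.72 + (-13.07) + 9.88) = 145.91

145.91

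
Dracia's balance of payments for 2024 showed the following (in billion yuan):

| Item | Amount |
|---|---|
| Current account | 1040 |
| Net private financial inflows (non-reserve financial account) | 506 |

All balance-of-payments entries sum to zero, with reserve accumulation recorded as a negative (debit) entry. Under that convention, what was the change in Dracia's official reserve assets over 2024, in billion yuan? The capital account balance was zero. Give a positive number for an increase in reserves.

1546

Official reserve transactions balance = -(1040 + 506) = -1546
An accumulation of reserves is recorded as a debit (negative entry), so the change in the stock of reserves is the negative of that balance.
Change in official reserves = -(-1546) = 1546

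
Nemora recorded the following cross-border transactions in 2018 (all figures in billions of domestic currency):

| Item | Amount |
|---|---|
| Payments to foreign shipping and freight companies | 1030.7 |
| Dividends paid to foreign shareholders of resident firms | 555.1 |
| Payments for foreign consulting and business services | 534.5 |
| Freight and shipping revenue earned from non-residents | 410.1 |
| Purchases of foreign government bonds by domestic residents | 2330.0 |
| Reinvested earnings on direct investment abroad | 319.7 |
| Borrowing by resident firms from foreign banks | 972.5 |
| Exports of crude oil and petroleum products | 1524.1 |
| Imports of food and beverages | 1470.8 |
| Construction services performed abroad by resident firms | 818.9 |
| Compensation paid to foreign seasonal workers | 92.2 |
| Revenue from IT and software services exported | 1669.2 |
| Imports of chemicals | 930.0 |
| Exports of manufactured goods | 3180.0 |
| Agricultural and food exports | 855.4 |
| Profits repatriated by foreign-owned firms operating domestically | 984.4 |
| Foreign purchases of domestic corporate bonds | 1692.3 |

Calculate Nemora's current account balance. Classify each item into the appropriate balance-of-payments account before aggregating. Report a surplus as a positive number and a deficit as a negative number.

Goods: -930.0 - 1470.8 + 855.4 + 3180.0 + 1524.1 = 3158.7
Services: 410.1 - 1030.7 - 534.5 + 818.9 + 1669.2 = 1333.0
Primary income: -984.4 + 319.7 - 92.2 - 555.1 = -1312.0
Current account = 3158.7 + 1333.0 + (-1312.0) = 3179.7
(Excluded from the current account — financial account: purchases of foreign government bonds by domestic residents 2330.0, borrowing by resident firms from foreign banks 972.5, foreign purchases of domestic corporate bonds 1692.3.)

3179.7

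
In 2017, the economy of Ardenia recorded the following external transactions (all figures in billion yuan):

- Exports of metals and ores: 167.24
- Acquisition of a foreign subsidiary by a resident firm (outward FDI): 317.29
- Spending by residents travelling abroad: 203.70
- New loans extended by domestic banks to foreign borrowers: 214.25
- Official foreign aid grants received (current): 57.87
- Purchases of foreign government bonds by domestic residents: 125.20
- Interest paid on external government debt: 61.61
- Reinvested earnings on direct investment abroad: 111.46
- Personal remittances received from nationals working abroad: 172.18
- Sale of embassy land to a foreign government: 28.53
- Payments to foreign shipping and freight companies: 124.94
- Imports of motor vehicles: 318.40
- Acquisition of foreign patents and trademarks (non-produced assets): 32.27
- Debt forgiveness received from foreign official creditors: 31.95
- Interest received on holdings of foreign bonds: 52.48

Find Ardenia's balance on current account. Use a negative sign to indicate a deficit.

-147.42

Goods: 167.24 - 318.40 = -151.16
Services: -203.70 - 124.94 = -328.64
Primary income: 111.46 - 61.61 + 52.48 = 102.33
Secondary income: 57.87 + 172.18 = 230.05
Current account = (-151.16) + (-328.64) + 102.33 + 230.05 = -147.42
(Excluded from the current account — financial account: acquisition of a foreign subsidiary by a resident firm (outward FDI) 317.29, new loans extended by domestic banks to foreign borrowers 214.25, purchases of foreign government bonds by domestic residents 125.20; capital account: sale of embassy land to a foreign government 28.53, acquisition of foreign patents and trademarks (non-produced assets) 32.27, debt forgiveness received from foreign official creditors 31.95.)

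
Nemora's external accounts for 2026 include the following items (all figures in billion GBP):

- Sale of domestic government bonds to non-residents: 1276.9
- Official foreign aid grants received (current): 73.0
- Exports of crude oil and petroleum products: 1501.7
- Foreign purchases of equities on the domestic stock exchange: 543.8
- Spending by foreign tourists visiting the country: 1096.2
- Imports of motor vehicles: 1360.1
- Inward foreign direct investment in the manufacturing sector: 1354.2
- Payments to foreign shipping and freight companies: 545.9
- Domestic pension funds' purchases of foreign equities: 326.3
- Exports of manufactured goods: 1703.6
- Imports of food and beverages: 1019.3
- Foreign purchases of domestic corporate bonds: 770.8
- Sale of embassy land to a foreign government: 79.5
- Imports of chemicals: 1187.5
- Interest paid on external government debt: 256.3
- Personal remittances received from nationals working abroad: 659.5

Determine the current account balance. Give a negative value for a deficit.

Goods: 1703.6 - 1187.5 - 1019.3 + 1501.7 - 1360.1 = -361.6
Services: 1096.2 - 545.9 = 550.3
Primary income: -256.3
Secondary income: 73.0 + 659.5 = 732.5
Current account = (-361.6) + 550.3 + (-256.3) + 732.5 = 664.9
(Excluded from the current account — financial account: sale of domestic government bonds to non-residents 1276.9, foreign purchases of equities on the domestic stock exchange 543.8, inward foreign direct investment in the manufacturing sector 1354.2, domestic pension funds' purchases of foreign equities 326.3, foreign purchases of domestic corporate bonds 770.8; capital account: sale of embassy land to a foreign government 79.5.)

664.9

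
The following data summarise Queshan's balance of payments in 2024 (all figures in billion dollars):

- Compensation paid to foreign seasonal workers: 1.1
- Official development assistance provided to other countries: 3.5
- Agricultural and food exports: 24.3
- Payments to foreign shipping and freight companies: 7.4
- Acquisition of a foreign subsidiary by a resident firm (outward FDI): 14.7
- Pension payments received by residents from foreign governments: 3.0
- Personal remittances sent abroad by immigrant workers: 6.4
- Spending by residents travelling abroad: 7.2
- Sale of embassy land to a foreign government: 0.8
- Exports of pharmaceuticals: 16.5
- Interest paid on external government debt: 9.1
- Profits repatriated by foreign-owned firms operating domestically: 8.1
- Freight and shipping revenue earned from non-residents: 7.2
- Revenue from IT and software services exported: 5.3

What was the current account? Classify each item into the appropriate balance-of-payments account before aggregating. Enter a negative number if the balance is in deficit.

Goods: 24.3 + 16.5 = 40.8
Services: -7.4 + 7.2 - 7.2 + 5.3 = -2.1
Primary income: -1.1 - 8.1 - 9.1 = -18.3
Secondary income: 3.0 - 6.4 - 3.5 = -6.9
Current account = 40.8 + (-2.1) + (-18.3) + (-6.9) = 13.5
(Excluded from the current account — financial account: acquisition of a foreign subsidiary by a resident firm (outward FDI) 14.7; capital account: sale of embassy land to a foreign government 0.8.)

13.5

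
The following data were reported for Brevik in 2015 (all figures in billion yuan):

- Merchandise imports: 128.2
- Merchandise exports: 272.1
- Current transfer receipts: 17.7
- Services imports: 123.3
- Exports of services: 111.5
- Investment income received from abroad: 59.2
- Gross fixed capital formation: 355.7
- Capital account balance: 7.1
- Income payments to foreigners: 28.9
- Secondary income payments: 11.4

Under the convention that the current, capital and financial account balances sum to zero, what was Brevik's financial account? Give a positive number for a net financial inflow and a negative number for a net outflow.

-175.8

Goods balance = 272.1 - 128.2 = 143.9
Services balance = 111.5 - 123.3 = -11.8
Trade balance (goods + services) = 143.9 + (-11.8) = 132.1
Net primary income = 59.2 - 28.9 = 30.3
Net secondary income = 17.7 - 11.4 = 6.3
Current account = 132.1 + 30.3 + 6.3 = 168.7
Financial account = -(168.7 + 7.1) = -175.8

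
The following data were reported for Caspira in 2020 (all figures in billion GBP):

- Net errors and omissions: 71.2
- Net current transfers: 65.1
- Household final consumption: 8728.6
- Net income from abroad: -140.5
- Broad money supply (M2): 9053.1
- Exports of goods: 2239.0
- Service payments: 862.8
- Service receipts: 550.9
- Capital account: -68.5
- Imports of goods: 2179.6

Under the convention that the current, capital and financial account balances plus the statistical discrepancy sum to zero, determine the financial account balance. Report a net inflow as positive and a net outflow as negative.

325.2

Goods balance = 2239.0 - 2179.6 = 59.4
Services balance = 550.9 - 862.8 = -311.9
Trade balance (goods + services) = 59.4 + (-311.9) = -252.5
Net primary income = -140.5
Net secondary income = 65.1
Current account = -252.5 + (-140.5) + 65.1 = -327.9
Financial account = -(-327.9 + (-68.5) + 71.2) = 325.2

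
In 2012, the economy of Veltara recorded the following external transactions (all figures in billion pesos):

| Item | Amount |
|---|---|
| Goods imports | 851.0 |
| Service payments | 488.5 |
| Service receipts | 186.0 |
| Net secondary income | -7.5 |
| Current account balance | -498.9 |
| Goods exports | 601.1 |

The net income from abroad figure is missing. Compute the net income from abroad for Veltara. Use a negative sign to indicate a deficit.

61.0

Current account = goods balance + services balance + net primary income + net secondary income
Sum of the known components = -559.9
Net income from abroad = CA - (known components) = -498.9 - (-559.9) = 61.0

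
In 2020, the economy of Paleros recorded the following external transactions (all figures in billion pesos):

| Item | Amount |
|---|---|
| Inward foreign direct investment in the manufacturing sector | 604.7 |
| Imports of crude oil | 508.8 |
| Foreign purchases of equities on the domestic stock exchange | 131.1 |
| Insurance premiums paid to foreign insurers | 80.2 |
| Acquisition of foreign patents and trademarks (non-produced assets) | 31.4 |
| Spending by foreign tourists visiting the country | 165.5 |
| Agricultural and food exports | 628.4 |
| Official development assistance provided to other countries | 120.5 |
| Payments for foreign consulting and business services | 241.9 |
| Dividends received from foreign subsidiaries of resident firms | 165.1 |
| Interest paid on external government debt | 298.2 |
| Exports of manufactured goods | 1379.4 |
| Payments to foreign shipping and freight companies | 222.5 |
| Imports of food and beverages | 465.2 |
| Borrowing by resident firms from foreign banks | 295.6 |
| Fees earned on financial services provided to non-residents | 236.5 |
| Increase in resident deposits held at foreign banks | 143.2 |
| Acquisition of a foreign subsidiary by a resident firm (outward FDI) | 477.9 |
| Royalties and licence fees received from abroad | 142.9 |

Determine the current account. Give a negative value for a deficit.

Goods: -508.8 + 628.4 - 465.2 + 1379.4 = 1033.8
Services: -80.2 - 222.5 + 236.5 + 142.9 - 241.9 + 165.5 = 0.3
Primary income: 165.1 - 298.2 = -133.1
Secondary income: -120.5
Current account = 1033.8 + 0.3 + (-133.1) + (-120.5) = 780.5
(Excluded from the current account — financial account: inward foreign direct investment in the manufacturing sector 604.7, foreign purchases of equities on the domestic stock exchange 131.1, borrowing by resident firms from foreign banks 295.6, increase in resident deposits held at foreign banks 143.2, acquisition of a foreign subsidiary by a resident firm (outward FDI) 477.9; capital account: acquisition of foreign patents and trademarks (non-produced assets) 31.4.)

780.5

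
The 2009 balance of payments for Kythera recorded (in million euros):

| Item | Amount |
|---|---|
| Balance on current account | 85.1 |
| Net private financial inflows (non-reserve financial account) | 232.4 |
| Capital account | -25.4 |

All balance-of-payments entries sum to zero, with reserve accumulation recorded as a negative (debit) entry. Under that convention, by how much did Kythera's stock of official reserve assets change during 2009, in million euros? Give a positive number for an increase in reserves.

Official reserve transactions balance = -(85.1 + (-25.4) + 232.4) = -292.1
An accumulation of reserves is recorded as a debit (negative entry), so the change in the stock of reserves is the negative of that balance.
Change in official reserves = -(-292.1) = 292.1

292.1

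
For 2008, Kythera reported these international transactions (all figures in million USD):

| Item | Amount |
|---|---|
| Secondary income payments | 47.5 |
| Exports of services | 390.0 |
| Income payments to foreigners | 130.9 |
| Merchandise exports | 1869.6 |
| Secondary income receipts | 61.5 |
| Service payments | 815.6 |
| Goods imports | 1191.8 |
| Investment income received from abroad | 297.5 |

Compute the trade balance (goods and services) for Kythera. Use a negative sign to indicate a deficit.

252.2

Goods balance = 1869.6 - 1191.8 = 677.8
Services balance = 390.0 - 815.6 = -425.6
Trade balance (goods + services) = 677.8 + (-425.6) = 252.2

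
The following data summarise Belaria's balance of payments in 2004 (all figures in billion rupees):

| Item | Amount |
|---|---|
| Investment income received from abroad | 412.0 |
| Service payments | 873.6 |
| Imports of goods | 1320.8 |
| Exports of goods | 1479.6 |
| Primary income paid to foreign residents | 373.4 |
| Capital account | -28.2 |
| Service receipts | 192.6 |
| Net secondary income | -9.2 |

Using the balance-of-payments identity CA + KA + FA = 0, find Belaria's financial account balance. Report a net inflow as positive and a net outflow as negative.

521.0

Goods balance = 1479.6 - 1320.8 = 158.8
Services balance = 192.6 - 873.6 = -681.0
Trade balance (goods + services) = 158.8 + (-681.0) = -522.2
Net primary income = 412.0 - 373.4 = 38.6
Net secondary income = -9.2
Current account = -522.2 + 38.6 + (-9.2) = -492.8
Financial account = -(-492.8 + (-28.2)) = 521.0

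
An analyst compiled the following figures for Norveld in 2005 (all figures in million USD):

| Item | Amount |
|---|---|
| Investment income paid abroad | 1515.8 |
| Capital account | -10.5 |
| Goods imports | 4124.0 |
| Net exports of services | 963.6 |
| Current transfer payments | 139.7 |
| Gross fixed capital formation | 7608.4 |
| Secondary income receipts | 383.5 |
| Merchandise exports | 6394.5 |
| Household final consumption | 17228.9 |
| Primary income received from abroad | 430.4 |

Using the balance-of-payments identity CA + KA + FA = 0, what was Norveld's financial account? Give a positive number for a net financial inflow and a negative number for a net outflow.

Goods balance = 6394.5 - 4124.0 = 2270.5
Services balance = 963.6
Trade balance (goods + services) = 2270.5 + 963.6 = 3234.1
Net primary income = 430.4 - 1515.8 = -1085.4
Net secondary income = 383.5 - 139.7 = 243.8
Current account = 3234.1 + (-1085.4) + 243.8 = 2392.5
Financial account = -(2392.5 + (-10.5)) = -2382.0

-2382.0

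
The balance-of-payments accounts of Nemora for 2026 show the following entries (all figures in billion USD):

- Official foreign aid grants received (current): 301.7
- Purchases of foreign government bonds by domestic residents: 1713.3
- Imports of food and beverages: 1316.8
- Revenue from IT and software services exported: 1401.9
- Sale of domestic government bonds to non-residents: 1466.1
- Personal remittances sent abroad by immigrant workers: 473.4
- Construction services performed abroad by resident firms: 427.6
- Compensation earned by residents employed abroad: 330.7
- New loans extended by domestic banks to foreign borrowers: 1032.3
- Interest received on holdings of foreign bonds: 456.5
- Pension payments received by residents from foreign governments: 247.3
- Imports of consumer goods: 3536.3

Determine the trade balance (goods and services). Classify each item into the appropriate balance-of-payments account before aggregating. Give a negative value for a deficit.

-3023.6

Goods: -3536.3 - 1316.8 = -4853.1
Services: 427.6 + 1401.9 = 1829.5
Trade balance = -4853.1 + 1829.5 = -3023.6
(Excluded from the trade balance — secondary income: official foreign aid grants received (current) 301.7, personal remittances sent abroad by immigrant workers 473.4, pension payments received by residents from foreign governments 247.3; financial account: purchases of foreign government bonds by domestic residents 1713.3, sale of domestic government bonds to non-residents 1466.1, new loans extended by domestic banks to foreign borrowers 1032.3; primary income: compensation earned by residents employed abroad 330.7, interest received on holdings of foreign bonds 456.5.)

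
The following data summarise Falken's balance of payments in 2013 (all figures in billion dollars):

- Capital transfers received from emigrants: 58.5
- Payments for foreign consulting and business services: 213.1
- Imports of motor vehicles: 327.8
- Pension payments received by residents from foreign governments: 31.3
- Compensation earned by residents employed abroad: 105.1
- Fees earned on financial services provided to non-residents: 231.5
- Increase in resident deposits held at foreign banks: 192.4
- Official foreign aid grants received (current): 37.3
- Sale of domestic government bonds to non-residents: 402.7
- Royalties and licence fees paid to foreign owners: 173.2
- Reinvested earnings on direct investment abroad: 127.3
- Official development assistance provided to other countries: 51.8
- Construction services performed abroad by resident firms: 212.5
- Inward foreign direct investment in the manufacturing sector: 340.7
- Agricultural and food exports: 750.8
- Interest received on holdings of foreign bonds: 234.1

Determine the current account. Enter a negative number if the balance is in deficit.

964.0

Goods: 750.8 - 327.8 = 423.0
Services: 212.5 + 231.5 - 213.1 - 173.2 = 57.7
Primary income: 234.1 + 105.1 + 127.3 = 466.5
Secondary income: -51.8 + 31.3 + 37.3 = 16.8
Current account = 423.0 + 57.7 + 466.5 + 16.8 = 964.0
(Excluded from the current account — capital account: capital transfers received from emigrants 58.5; financial account: increase in resident deposits held at foreign banks 192.4, sale of domestic government bonds to non-residents 402.7, inward foreign direct investment in the manufacturing sector 340.7.)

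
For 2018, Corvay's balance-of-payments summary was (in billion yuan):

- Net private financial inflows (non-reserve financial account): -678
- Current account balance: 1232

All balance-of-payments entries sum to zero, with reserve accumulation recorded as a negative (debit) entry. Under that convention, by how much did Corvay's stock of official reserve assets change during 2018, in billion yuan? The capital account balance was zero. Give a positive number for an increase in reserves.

554

Official reserve transactions balance = -(1232 + (-678)) = -554
An accumulation of reserves is recorded as a debit (negative entry), so the change in the stock of reserves is the negative of that balance.
Change in official reserves = -(-554) = 554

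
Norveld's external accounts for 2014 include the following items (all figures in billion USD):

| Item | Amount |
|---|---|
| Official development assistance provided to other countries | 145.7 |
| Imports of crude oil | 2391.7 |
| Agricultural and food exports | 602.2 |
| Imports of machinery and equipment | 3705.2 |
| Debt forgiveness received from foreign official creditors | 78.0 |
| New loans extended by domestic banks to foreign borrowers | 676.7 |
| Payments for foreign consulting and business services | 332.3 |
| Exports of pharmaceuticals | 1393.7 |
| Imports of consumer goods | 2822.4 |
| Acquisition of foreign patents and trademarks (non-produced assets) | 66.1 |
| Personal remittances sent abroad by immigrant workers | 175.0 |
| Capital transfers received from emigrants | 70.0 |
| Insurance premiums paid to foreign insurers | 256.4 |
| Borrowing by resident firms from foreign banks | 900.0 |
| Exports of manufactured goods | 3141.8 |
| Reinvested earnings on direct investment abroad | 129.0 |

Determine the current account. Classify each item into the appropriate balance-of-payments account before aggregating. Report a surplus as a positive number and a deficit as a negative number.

Goods: 1393.7 + 602.2 - 2391.7 - 3705.2 - 2822.4 + 3141.8 = -3781.6
Services: -256.4 - 332.3 = -588.7
Primary income: 129.0
Secondary income: -175.0 - 145.7 = -320.7
Current account = (-3781.6) + (-588.7) + 129.0 + (-320.7) = -4562.0
(Excluded from the current account — capital account: debt forgiveness received from foreign official creditors 78.0, acquisition of foreign patents and trademarks (non-produced assets) 66.1, capital transfers received from emigrants 70.0; financial account: new loans extended by domestic banks to foreign borrowers 676.7, borrowing by resident firms from foreign banks 900.0.)

-4562.0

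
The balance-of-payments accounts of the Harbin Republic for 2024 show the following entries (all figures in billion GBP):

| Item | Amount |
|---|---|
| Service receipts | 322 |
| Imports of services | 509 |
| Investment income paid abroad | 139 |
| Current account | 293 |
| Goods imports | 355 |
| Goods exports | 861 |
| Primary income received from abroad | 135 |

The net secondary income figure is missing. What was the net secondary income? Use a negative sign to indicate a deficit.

-22

Current account = goods balance + services balance + net primary income + net secondary income
Sum of the known components = 315
Net secondary income = CA - (known components) = 293 - 315 = -22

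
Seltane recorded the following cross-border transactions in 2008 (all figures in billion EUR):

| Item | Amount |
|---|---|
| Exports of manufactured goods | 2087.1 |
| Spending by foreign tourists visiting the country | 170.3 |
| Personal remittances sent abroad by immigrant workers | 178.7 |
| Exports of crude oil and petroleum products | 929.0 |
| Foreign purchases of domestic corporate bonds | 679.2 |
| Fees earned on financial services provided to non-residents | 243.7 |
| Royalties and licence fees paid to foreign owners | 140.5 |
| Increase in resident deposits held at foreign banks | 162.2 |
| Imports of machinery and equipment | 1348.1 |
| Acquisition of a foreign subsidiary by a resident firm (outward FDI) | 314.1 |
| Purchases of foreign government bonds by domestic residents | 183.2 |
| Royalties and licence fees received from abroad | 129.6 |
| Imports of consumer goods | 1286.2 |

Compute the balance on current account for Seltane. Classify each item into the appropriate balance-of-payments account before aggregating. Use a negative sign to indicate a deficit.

606.2

Goods: 2087.1 - 1348.1 - 1286.2 + 929.0 = 381.8
Services: 129.6 + 170.3 + 243.7 - 140.5 = 403.1
Secondary income: -178.7
Current account = 381.8 + 403.1 + (-178.7) = 606.2
(Excluded from the current account — financial account: foreign purchases of domestic corporate bonds 679.2, increase in resident deposits held at foreign banks 162.2, acquisition of a foreign subsidiary by a resident firm (outward FDI) 314.1, purchases of foreign government bonds by domestic residents 183.2.)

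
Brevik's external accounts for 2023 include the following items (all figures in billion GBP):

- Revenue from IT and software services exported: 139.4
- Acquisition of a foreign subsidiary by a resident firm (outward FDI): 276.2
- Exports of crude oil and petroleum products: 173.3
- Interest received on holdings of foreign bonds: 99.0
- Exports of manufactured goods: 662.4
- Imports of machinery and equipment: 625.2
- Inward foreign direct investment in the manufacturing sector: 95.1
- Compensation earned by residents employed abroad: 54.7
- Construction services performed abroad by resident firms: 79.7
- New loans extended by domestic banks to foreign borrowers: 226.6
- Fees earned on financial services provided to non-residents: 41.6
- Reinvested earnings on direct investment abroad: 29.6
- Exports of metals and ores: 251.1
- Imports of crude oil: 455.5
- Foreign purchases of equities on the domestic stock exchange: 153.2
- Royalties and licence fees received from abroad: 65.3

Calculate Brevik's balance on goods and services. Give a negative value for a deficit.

332.1

Goods: 662.4 + 251.1 - 625.2 - 455.5 + 173.3 = 6.1
Services: 65.3 + 79.7 + 139.4 + 41.6 = 326.0
Trade balance = 6.1 + 326.0 = 332.1
(Excluded from the trade balance — financial account: acquisition of a foreign subsidiary by a resident firm (outward FDI) 276.2, inward foreign direct investment in the manufacturing sector 95.1, new loans extended by domestic banks to foreign borrowers 226.6, foreign purchases of equities on the domestic stock exchange 153.2; primary income: interest received on holdings of foreign bonds 99.0, compensation earned by residents employed abroad 54.7, reinvested earnings on direct investment abroad 29.6.)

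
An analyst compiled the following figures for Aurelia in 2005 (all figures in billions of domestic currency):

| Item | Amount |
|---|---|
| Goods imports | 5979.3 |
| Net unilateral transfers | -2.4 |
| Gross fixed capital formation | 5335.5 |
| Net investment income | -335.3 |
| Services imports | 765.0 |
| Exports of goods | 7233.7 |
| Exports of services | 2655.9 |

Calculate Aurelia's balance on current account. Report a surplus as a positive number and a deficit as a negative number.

2807.6

Goods balance = 7233.7 - 5979.3 = 1254.4
Services balance = 2655.9 - 765.0 = 1890.9
Trade balance (goods + services) = 1254.4 + 1890.9 = 3145.3
Net primary income = -335.3
Net secondary income = -2.4
Current account = 3145.3 + (-335.3) + (-2.4) = 2807.6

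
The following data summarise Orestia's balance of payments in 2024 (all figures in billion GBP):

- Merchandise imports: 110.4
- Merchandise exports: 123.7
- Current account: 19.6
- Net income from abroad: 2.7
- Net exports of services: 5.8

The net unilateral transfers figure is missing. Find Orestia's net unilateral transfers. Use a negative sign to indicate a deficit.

-2.2

Current account = goods balance + services balance + net primary income + net secondary income
Sum of the known components = 21.8
Net unilateral transfers = CA - (known components) = 19.6 - 21.8 = -2.2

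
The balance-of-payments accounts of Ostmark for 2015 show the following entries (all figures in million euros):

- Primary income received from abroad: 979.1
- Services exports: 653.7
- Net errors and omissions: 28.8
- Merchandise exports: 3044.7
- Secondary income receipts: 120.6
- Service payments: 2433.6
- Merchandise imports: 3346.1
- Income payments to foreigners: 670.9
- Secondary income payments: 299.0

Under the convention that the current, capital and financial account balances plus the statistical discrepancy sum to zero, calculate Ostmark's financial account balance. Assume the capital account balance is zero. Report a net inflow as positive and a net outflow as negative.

Goods balance = 3044.7 - 3346.1 = -301.4
Services balance = 653.7 - 2433.6 = -1779.9
Trade balance (goods + services) = -301.4 + (-1779.9) = -2081.3
Net primary income = 979.1 - 670.9 = 308.2
Net secondary income = 120.6 - 299.0 = -178.4
Current account = -2081.3 + 308.2 + (-178.4) = -1951.5
Financial account = -(-1951.5 + 28.8) = 1922.7

1922.7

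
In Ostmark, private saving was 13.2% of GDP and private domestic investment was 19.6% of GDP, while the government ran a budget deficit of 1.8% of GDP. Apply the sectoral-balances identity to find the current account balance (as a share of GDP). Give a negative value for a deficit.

By the sectoral-balances identity, CA = (S_private - I) + (T - G).
Private balance = 13.2 - 19.6 = -6.4
Government balance (T - G) = -1.8
CA = -6.4 + (-1.8) = -8.2

-8.2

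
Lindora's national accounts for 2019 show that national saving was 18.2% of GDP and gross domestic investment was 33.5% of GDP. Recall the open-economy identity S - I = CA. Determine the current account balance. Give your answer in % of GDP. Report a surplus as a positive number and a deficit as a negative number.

-15.3

S - I = CA (net lending to the rest of the world).
CA = S - I = 18.2 - 33.5 = -15.3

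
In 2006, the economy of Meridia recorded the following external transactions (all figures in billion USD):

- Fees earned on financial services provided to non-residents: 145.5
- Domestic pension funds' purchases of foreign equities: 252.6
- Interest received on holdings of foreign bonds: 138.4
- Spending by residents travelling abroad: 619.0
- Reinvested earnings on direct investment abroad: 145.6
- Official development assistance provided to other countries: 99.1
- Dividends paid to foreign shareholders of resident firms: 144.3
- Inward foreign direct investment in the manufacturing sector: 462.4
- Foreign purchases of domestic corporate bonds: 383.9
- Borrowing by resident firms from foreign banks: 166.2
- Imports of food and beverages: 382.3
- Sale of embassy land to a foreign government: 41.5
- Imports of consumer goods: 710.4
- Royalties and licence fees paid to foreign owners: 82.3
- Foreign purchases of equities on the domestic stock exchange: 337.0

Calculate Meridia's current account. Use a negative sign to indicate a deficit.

-1607.9

Goods: -382.3 - 710.4 = -1092.7
Services: -82.3 - 619.0 + 145.5 = -555.8
Primary income: -144.3 + 138.4 + 145.6 = 139.7
Secondary income: -99.1
Current account = (-1092.7) + (-555.8) + 139.7 + (-99.1) = -1607.9
(Excluded from the current account — financial account: domestic pension funds' purchases of foreign equities 252.6, inward foreign direct investment in the manufacturing sector 462.4, foreign purchases of domestic corporate bonds 383.9, borrowing by resident firms from foreign banks 166.2, foreign purchases of equities on the domestic stock exchange 337.0; capital account: sale of embassy land to a foreign government 41.5.)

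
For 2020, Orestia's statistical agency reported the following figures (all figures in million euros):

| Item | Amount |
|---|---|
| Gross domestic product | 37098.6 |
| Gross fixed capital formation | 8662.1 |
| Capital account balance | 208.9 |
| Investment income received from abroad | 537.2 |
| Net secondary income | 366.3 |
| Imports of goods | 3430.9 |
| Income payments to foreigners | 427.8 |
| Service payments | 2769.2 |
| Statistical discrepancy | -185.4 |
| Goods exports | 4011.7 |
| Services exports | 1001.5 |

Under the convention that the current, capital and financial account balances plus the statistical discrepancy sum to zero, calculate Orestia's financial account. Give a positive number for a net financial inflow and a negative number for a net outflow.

Goods balance = 4011.7 - 3430.9 = 580.8
Services balance = 1001.5 - 2769.2 = -1767.7
Trade balance (goods + services) = 580.8 + (-1767.7) = -1186.9
Net primary income = 537.2 - 427.8 = 109.4
Net secondary income = 366.3
Current account = -1186.9 + 109.4 + 366.3 = -711.2
Financial account = -(-711.2 + 208.9 + (-185.4)) = 687.7

687.7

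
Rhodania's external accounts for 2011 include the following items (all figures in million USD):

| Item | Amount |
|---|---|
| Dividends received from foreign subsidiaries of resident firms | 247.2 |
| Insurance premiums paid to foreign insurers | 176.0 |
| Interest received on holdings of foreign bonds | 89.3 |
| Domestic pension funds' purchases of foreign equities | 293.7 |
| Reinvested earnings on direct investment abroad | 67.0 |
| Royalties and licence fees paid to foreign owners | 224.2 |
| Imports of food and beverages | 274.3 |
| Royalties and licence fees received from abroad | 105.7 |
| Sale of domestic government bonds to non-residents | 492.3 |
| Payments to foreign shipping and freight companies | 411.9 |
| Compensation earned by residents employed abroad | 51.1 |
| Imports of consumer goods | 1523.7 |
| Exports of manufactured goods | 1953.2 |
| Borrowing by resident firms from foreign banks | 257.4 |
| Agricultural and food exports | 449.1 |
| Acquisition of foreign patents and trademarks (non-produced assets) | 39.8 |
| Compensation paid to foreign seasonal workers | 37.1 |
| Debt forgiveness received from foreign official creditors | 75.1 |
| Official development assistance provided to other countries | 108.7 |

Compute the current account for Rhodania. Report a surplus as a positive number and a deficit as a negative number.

206.7

Goods: -274.3 + 1953.2 + 449.1 - 1523.7 = 604.3
Services: -411.9 - 224.2 - 176.0 + 105.7 = -706.4
Primary income: -37.1 + 89.3 + 247.2 + 67.0 + 51.1 = 417.5
Secondary income: -108.7
Current account = 604.3 + (-706.4) + 417.5 + (-108.7) = 206.7
(Excluded from the current account — financial account: domestic pension funds' purchases of foreign equities 293.7, sale of domestic government bonds to non-residents 492.3, borrowing by resident firms from foreign banks 257.4; capital account: acquisition of foreign patents and trademarks (non-produced assets) 39.8, debt forgiveness received from foreign official creditors 75.1.)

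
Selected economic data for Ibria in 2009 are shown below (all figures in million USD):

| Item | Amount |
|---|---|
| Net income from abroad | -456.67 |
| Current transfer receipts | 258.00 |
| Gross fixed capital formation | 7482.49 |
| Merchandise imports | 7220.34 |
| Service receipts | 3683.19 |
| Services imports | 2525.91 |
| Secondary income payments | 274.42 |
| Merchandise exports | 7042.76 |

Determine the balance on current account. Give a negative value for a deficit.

Goods balance = 7042.76 - 7220.34 = -177.58
Services balance = 3683.19 - 2525.91 = 1157.28
Trade balance (goods + services) = -177.58 + 1157.28 = 979.70
Net primary income = -456.67
Net secondary income = 258.00 - 274.42 = -16.42
Current account = 979.70 + (-456.67) + (-16.42) = 506.61

506.61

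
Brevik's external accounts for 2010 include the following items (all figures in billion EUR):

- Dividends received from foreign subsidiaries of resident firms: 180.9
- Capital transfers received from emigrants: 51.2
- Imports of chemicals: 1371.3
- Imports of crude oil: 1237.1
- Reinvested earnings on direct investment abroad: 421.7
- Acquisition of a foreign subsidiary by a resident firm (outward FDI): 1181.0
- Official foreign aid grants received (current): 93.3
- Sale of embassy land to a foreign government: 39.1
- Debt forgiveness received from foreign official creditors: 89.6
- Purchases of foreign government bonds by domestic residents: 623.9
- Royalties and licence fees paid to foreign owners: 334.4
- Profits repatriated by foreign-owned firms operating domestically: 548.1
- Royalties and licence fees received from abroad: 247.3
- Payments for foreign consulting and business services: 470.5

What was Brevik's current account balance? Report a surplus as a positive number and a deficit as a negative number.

-3018.2

Goods: -1371.3 - 1237.1 = -2608.4
Services: 247.3 - 470.5 - 334.4 = -557.6
Primary income: 180.9 + 421.7 - 548.1 = 54.5
Secondary income: 93.3
Current account = (-2608.4) + (-557.6) + 54.5 + 93.3 = -3018.2
(Excluded from the current account — capital account: capital transfers received from emigrants 51.2, sale of embassy land to a foreign government 39.1, debt forgiveness received from foreign official creditors 89.6; financial account: acquisition of a foreign subsidiary by a resident firm (outward FDI) 1181.0, purchases of foreign government bonds by domestic residents 623.9.)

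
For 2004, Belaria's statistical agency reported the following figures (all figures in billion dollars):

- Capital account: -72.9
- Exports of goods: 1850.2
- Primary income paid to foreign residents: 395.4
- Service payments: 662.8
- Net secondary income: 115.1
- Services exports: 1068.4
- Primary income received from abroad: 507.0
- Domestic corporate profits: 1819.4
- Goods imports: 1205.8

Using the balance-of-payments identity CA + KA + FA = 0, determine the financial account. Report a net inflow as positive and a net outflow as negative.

-1203.8

Goods balance = 1850.2 - 1205.8 = 644.4
Services balance = 1068.4 - 662.8 = 405.6
Trade balance (goods + services) = 644.4 + 405.6 = 1050.0
Net primary income = 507.0 - 395.4 = 111.6
Net secondary income = 115.1
Current account = 1050.0 + 111.6 + 115.1 = 1276.7
Financial account = -(1276.7 + (-72.9)) = -1203.8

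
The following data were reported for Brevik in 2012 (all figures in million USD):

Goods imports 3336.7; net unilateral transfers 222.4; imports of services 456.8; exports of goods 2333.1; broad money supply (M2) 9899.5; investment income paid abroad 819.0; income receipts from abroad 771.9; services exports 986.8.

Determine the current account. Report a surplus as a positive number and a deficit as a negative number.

-298.3

Goods balance = 2333.1 - 3336.7 = -1003.6
Services balance = 986.8 - 456.8 = 530.0
Trade balance (goods + services) = -1003.6 + 530.0 = -473.6
Net primary income = 771.9 - 819.0 = -47.1
Net secondary income = 222.4
Current account = -473.6 + (-47.1) + 222.4 = -298.3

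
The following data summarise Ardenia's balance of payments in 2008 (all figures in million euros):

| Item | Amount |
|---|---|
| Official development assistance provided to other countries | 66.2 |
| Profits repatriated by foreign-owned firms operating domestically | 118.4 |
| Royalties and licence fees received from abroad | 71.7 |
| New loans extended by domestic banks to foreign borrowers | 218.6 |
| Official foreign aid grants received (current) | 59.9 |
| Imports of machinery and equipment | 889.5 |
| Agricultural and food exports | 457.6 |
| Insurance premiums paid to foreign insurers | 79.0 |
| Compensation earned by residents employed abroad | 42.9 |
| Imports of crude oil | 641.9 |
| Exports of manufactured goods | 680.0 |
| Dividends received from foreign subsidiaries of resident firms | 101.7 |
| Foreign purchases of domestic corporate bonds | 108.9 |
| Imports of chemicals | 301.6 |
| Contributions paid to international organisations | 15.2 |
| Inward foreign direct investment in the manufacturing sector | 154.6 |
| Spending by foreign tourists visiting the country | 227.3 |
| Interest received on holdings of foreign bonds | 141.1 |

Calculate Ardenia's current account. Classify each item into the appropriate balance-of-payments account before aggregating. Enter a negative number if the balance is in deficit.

-329.6

Goods: 680.0 + 457.6 - 301.6 - 889.5 - 641.9 = -695.4
Services: 227.3 - 79.0 + 71.7 = 220.0
Primary income: 141.1 + 101.7 + 42.9 - 118.4 = 167.3
Secondary income: -15.2 - 66.2 + 59.9 = -21.5
Current account = (-695.4) + 220.0 + 167.3 + (-21.5) = -329.6
(Excluded from the current account — financial account: new loans extended by domestic banks to foreign borrowers 218.6, foreign purchases of domestic corporate bonds 108.9, inward foreign direct investment in the manufacturing sector 154.6.)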